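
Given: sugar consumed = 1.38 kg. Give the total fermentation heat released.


Q = m_sugar · 590 kJ/kg
Q = 1.38 · 590

814.2000 kJ


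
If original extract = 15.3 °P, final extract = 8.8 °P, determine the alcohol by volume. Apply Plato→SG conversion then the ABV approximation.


SG = 259/(259 − P);  ABV = (OG − FG)·131.25
OG = 259/(259 − 15.3) = 1.0628
FG = 259/(259 − 8.8) = 1.0352
ABV = (1.0628 − 1.0352)·131.25

3.6238 % ABV


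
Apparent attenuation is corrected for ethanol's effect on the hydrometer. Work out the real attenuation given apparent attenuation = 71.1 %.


RA = AA · 0.8192
RA = 71.1 · 0.8192

58.2451 %


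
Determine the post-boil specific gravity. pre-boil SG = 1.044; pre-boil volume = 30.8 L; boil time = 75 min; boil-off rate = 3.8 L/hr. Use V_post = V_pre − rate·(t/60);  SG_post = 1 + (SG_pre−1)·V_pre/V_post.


V_post = 30.8 − 3.8·(75/60) = 26.0500
SG_post = 1 + (1.044 − 1)·30.8/26.0500

1.0520


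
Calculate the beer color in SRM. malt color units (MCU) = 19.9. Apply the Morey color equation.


SRM = 1.4922 · MCU^0.6859
SRM = 1.4922 · 19.9^0.6859

11.6067 SRM


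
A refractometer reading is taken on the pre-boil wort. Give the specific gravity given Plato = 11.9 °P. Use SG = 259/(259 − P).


SG = 259/(259 − 11.9)

1.0482


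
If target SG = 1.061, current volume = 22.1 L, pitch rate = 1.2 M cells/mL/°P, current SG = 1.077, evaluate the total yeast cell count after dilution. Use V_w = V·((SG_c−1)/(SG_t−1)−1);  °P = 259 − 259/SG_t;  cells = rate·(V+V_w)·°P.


V_w = 22.1·((1.077−1)/(1.061−1)−1) = 5.7967
V_final = 22.1 + 5.7967 = 27.8967
°P = 259 − 259/1.061 = 14.8907
cells = 1.2·27.8967·14.8907

498.4810 billion cells


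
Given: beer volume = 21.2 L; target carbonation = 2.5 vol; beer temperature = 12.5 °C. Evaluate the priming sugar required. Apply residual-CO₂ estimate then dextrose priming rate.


residual = 14.695·(0.01821 + 0.09011·e^(−0.04·T));  sugar = (target − residual)·4.0·V
residual = 14.695·(0.01821 + 0.09011·e^(−0.04·12.5)) = 1.0707
sugar = (2.5 − 1.0707)·4.0·21.2

121.2010 g


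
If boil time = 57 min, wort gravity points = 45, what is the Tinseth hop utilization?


U = 1.65·0.000125^(GP/1000) · (1 − e^(−0.04·t))/4.15
bigness = 1.65·0.000125^(45/1000) = 1.1011
boil_factor = (1 − e^(−0.04·57))/4.15 = 0.2163
U = 1.1011 · 0.2163

0.2382


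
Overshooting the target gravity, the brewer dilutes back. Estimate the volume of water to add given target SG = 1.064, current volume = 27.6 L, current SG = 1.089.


V_water = V·((SG_curr − 1)/(SG_target − 1) − 1)
V_water = 27.6·((1.089 − 1)/(1.064 − 1) − 1)

10.7812 L


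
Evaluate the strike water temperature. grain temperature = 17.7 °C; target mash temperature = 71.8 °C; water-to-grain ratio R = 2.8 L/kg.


T_strike = (0.41/R)·(T_mash − T_grain) + T_mash
T_strike = (0.41/2.8)·(71.8 − 17.7) + 71.8

79.7218 °C


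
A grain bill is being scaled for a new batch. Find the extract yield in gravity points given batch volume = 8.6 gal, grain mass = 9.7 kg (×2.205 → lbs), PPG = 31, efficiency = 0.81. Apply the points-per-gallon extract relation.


points = lbs × PPG × eff / vol
lbs = 9.7 × 2.205 = 21.3885
points = 21.3885 × 31 × 0.81 / 8.6

62.4494 points


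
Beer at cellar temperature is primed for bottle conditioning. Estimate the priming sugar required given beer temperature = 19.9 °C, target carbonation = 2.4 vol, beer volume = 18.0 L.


residual = 14.695·(0.01821 + 0.09011·e^(−0.04·T));  sugar = (target − residual)·4.0·V
residual = 14.695·(0.01821 + 0.09011·e^(−0.04·19.9)) = 0.8650
sugar = (2.4 − 0.8650)·4.0·18.0

110.5224 g


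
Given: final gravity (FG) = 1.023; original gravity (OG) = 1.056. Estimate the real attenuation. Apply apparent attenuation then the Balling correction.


AA = (OG−FG)/(OG−1)·100;  RA = AA·0.8192
AA = (1.056 − 1.023)/(1.056 − 1)·100 = 58.9286
RA = 58.9286·0.8192

48.2743 %


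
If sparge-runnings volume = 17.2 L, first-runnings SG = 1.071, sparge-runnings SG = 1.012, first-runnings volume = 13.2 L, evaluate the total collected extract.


total = Σ (SG_i − 1)·1000·V_i
first = (1.071 − 1)·1000·13.2 = 937.2000
sparge = (1.012 − 1)·1000·17.2 = 206.4000
total = 937.2000 + 206.4000

1143.6000 gravity·L


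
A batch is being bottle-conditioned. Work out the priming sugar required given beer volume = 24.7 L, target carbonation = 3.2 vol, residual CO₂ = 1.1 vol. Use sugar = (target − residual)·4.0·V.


sugar = (3.2 − 1.1)·4.0·24.7

207.4800 g


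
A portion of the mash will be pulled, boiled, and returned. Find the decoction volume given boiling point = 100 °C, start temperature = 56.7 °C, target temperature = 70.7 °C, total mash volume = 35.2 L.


V_dec = V_total·(T_target − T_start)/(T_boil − T_start)
V_dec = 35.2·(70.7 − 56.7)/(100 − 56.7)

11.3811 L


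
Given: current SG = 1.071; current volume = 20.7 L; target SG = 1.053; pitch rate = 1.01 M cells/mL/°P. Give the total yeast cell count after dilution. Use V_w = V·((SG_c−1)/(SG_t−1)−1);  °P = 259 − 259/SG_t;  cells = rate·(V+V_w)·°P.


V_w = 20.7·((1.071−1)/(1.053−1)−1) = 7.0302
V_final = 20.7 + 7.0302 = 27.7302
°P = 259 − 259/1.053 = 13.0361
cells = 1.01·27.7302·13.0361

365.1081 billion cells


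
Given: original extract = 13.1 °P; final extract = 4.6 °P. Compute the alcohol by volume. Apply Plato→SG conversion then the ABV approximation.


SG = 259/(259 − P);  ABV = (OG − FG)·131.25
OG = 259/(259 − 13.1) = 1.0533
FG = 259/(259 − 4.6) = 1.0181
ABV = (1.0533 − 1.0181)·131.25

4.6189 % ABV


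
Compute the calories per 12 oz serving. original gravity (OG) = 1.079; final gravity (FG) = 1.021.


ABW = (OG−FG)·131.25·0.79/FG;  °P = 259 − 259/SG (for OG→OE and FG→AE);  RE = 0.1808·OE + 0.8192·AE;  Cal = (6.9·ABW + 4·(RE−0.1))·FG·3.55
ABW = (1.079 − 1.021)·131.25·0.79/1.021 = 5.8902
OE = 259 − 259/1.079 = 18.9629 °P
AE = 259 − 259/1.021 = 5.3271 °P
RE = 0.1808·18.9629 + 0.8192·5.3271 = 7.7925 °P
Cal = (6.9·5.8902 + 4·(7.7925−0.1))·1.021·3.55

258.8370 kcal


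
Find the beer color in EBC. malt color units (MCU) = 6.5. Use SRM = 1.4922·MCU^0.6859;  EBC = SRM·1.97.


SRM = 1.4922·6.5^0.6859 = 5.3877
EBC = 5.3877·1.97

10.6138 EBC


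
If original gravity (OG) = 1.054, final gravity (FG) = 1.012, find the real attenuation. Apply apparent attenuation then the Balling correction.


AA = (OG−FG)/(OG−1)·100;  RA = AA·0.8192
AA = (1.054 − 1.012)/(1.054 − 1)·100 = 77.7778
RA = 77.7778·0.8192

63.7156 %


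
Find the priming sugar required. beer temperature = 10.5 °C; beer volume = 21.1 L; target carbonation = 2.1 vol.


residual = 14.695·(0.01821 + 0.09011·e^(−0.04·T));  sugar = (target − residual)·4.0·V
residual = 14.695·(0.01821 + 0.09011·e^(−0.04·10.5)) = 1.1376
sugar = (2.1 − 1.1376)·4.0·21.1

81.2236 g


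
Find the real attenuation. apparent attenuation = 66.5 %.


RA = AA · 0.8192
RA = 66.5 · 0.8192

54.4768 %


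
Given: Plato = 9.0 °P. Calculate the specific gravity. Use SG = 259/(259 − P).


SG = 259/(259 − 9.0)

1.0360


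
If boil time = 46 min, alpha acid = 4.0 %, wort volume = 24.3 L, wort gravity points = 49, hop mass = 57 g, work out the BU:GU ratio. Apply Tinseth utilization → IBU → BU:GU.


U = 1.65·0.000125^(GP/1000)·(1−e^(−0.04t))/4.15;  IBU = (α/100)·m·U·1000/V;  BU:GU = IBU/GP
U = 1.65·0.000125^(49/1000)·(1−e^(−0.04·46))/4.15 = 0.2153
IBU = (4.0/100)·57·0.2153·1000/24.3 = 20.2024
BU:GU = 20.2024/49

0.4123


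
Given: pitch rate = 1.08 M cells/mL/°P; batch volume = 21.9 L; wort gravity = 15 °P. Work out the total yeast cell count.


cells (billions) = rate · V_L · °P
cells = 1.08 · 21.9 · 15

354.7800 billion cells


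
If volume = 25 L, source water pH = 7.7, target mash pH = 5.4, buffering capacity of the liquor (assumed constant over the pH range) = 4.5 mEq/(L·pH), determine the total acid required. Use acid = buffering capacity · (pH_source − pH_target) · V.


acid = 4.5 · (7.7 − 5.4) · 25

258.7500 mEq


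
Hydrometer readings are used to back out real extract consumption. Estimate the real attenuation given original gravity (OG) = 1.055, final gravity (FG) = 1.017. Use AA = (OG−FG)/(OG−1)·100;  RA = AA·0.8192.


AA = (1.055 − 1.017)/(1.055 − 1)·100 = 69.0909
RA = 69.0909·0.8192

56.5993 %


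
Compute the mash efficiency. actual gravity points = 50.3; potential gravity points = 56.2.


efficiency = actual / potential × 100
efficiency = 50.3 / 56.2 × 100

89.5018 %


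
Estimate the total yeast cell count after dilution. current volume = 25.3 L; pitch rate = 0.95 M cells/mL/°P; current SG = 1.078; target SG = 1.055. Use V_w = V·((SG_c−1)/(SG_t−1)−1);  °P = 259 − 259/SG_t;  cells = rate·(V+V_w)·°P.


V_w = 25.3·((1.078−1)/(1.055−1)−1) = 10.5800
V_final = 25.3 + 10.5800 = 35.8800
°P = 259 − 259/1.055 = 13.5024
cells = 0.95·35.8800·13.5024

460.2418 billion cells


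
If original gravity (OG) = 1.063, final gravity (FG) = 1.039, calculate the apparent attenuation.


AA = (OG − FG)/(OG − 1) · 100
AA = (1.063 − 1.039)/(1.063 − 1) · 100

38.0952 %


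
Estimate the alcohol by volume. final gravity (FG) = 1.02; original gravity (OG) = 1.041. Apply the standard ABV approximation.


ABV = (OG − FG) · 131.25
ABV = (1.041 − 1.02) · 131.25

2.7562 % ABV


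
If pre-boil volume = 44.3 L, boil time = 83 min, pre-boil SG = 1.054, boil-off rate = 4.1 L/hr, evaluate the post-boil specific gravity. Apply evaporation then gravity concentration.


V_post = V_pre − rate·(t/60);  SG_post = 1 + (SG_pre−1)·V_pre/V_post
V_post = 44.3 − 4.1·(83/60) = 38.6283
SG_post = 1 + (1.054 − 1)·44.3/38.6283

1.0619


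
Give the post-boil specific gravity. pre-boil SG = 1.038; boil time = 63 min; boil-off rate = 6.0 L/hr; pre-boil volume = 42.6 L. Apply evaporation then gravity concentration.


V_post = V_pre − rate·(t/60);  SG_post = 1 + (SG_pre−1)·V_pre/V_post
V_post = 42.6 − 6.0·(63/60) = 36.3000
SG_post = 1 + (1.038 − 1)·42.6/36.3000

1.0446


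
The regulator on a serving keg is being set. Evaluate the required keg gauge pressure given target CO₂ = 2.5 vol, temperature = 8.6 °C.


psi = vols/(0.01821 + 0.09011·e^(−0.04·T)) − 14.695
psi = 2.5/(0.01821 + 0.09011·e^(−0.04·8.6)) − 14.695

15.7588 psi


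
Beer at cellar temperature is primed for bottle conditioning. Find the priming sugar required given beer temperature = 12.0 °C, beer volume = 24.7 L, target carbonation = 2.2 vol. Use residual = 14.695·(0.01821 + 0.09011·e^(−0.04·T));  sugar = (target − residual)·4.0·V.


residual = 14.695·(0.01821 + 0.09011·e^(−0.04·12.0)) = 1.0870
sugar = (2.2 − 1.0870)·4.0·24.7

109.9675 g


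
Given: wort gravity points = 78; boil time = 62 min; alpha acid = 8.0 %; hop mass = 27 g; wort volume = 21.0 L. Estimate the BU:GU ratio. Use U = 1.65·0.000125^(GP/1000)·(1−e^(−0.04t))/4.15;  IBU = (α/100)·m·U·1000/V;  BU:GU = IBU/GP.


U = 1.65·0.000125^(78/1000)·(1−e^(−0.04·62))/4.15 = 0.1807
IBU = (8.0/100)·27·0.1807·1000/21.0 = 18.5886
BU:GU = 18.5886/78

0.2383


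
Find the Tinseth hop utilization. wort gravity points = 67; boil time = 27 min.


U = 1.65·0.000125^(GP/1000) · (1 − e^(−0.04·t))/4.15
bigness = 1.65·0.000125^(67/1000) = 0.9036
boil_factor = (1 − e^(−0.04·27))/4.15 = 0.1591
U = 0.9036 · 0.1591

0.1438


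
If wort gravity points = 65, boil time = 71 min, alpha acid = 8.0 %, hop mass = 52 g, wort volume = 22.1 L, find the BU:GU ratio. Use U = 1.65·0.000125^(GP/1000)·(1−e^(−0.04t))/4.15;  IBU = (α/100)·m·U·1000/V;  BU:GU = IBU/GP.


U = 1.65·0.000125^(65/1000)·(1−e^(−0.04·71))/4.15 = 0.2087
IBU = (8.0/100)·52·0.2087·1000/22.1 = 39.2908
BU:GU = 39.2908/65

0.6045


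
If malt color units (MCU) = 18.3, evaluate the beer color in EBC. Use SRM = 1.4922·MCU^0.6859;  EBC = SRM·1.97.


SRM = 1.4922·18.3^0.6859 = 10.9583
EBC = 10.9583·1.97

21.5878 EBC


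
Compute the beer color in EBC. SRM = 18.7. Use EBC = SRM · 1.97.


EBC = 18.7 · 1.97

36.8390 EBC


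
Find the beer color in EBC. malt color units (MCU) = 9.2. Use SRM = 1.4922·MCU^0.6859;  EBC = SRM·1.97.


SRM = 1.4922·9.2^0.6859 = 6.8374
EBC = 6.8374·1.97

13.4696 EBC


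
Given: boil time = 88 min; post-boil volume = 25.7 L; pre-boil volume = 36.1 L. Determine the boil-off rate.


rate = (V_pre − V_post) / (t_min/60)
rate = (36.1 − 25.7) / (88/60)

7.0909 L/hr


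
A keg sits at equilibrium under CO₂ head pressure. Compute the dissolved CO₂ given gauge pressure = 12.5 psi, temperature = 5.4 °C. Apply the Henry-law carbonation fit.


vols = (P + 14.695)·(0.01821 + 0.09011·e^(−0.04·T))
vols = (12.5 + 14.695)·(0.01821 + 0.09011·e^(−0.04·5.4))

2.4697 volumes


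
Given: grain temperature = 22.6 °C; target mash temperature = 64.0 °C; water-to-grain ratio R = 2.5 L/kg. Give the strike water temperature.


T_strike = (0.41/R)·(T_mash − T_grain) + T_mash
T_strike = (0.41/2.5)·(64.0 − 22.6) + 64.0

70.7896 °C


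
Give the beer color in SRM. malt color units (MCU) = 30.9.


SRM = 1.4922 · MCU^0.6859
SRM = 1.4922 · 30.9^0.6859

15.6960 SRM


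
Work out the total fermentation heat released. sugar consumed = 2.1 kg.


Q = m_sugar · 590 kJ/kg
Q = 2.1 · 590

1239.0000 kJ


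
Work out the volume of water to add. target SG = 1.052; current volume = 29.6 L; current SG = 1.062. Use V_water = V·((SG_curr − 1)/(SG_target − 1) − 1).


V_water = 29.6·((1.062 − 1)/(1.052 − 1) − 1)

5.6923 L


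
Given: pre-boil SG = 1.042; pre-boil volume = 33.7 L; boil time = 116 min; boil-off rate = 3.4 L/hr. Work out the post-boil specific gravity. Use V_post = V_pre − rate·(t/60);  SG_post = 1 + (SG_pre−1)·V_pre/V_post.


V_post = 33.7 − 3.4·(116/60) = 27.1267
SG_post = 1 + (1.042 − 1)·33.7/27.1267

1.0522


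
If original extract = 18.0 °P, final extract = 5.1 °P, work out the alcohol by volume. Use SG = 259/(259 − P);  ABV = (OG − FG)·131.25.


OG = 259/(259 − 18.0) = 1.0747
FG = 259/(259 − 5.1) = 1.0201
ABV = (1.0747 − 1.0201)·131.25

7.1665 % ABV


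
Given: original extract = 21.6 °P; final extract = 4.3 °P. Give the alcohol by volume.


SG = 259/(259 − P);  ABV = (OG − FG)·131.25
OG = 259/(259 − 21.6) = 1.0910
FG = 259/(259 − 4.3) = 1.0169
ABV = (1.0910 − 1.0169)·131.25

9.7260 % ABV


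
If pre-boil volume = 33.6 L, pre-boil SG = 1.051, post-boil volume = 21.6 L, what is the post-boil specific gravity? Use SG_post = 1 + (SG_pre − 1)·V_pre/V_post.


pts_pre = (1.051 − 1)·1000 = 51.0000
pts_post = 51.0000·33.6/21.6 = 79.3333
SG_post = 1 + 79.3333/1000

1.0793


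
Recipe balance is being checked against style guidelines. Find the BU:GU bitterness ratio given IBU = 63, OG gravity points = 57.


BU:GU = IBU / OG_points
BU:GU = 63 / 57

1.1053


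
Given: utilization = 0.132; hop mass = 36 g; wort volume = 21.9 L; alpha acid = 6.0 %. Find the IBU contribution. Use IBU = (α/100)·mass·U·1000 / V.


IBU = (6.0/100)·36·0.132·1000 / 21.9

13.0192 IBU


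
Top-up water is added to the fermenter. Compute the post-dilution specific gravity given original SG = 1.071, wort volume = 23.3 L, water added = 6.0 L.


SG_new = 1 + (SG_old − 1)·V_old/(V_old + V_water)
pts = (1.071 − 1)·1000·23.3/(23.3 + 6.0) = 56.4608
SG_new = 1 + 56.4608/1000

1.0565


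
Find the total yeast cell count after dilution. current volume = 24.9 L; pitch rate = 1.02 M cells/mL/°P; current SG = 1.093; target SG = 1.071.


V_w = V·((SG_c−1)/(SG_t−1)−1);  °P = 259 − 259/SG_t;  cells = rate·(V+V_w)·°P
V_w = 24.9·((1.093−1)/(1.071−1)−1) = 7.7155
V_final = 24.9 + 7.7155 = 32.6155
°P = 259 − 259/1.071 = 17.1699
cells = 1.02·32.6155·17.1699

571.2060 billion cells


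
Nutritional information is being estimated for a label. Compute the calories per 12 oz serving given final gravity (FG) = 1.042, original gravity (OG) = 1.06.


ABW = (OG−FG)·131.25·0.79/FG;  °P = 259 − 259/SG (for OG→OE and FG→AE);  RE = 0.1808·OE + 0.8192·AE;  Cal = (6.9·ABW + 4·(RE−0.1))·FG·3.55
ABW = (1.06 − 1.042)·131.25·0.79/1.042 = 1.7911
OE = 259 − 259/1.06 = 14.6604 °P
AE = 259 − 259/1.042 = 10.4395 °P
RE = 0.1808·14.6604 + 0.8192·10.4395 = 11.2027 °P
Cal = (6.9·1.7911 + 4·(11.2027−0.1))·1.042·3.55

209.9964 kcal


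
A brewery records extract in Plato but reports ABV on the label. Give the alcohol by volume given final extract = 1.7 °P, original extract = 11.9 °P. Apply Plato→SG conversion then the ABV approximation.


SG = 259/(259 − P);  ABV = (OG − FG)·131.25
OG = 259/(259 − 11.9) = 1.0482
FG = 259/(259 − 1.7) = 1.0066
ABV = (1.0482 − 1.0066)·131.25

5.4536 % ABV


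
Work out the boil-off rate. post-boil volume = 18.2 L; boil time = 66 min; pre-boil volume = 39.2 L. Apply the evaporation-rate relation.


rate = (V_pre − V_post) / (t_min/60)
rate = (39.2 − 18.2) / (66/60)

19.0909 L/hr


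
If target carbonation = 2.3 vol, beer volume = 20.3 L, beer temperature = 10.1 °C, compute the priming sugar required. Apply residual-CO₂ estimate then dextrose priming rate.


residual = 14.695·(0.01821 + 0.09011·e^(−0.04·T));  sugar = (target − residual)·4.0·V
residual = 14.695·(0.01821 + 0.09011·e^(−0.04·10.1)) = 1.1517
sugar = (2.3 − 1.1517)·4.0·20.3

93.2446 g


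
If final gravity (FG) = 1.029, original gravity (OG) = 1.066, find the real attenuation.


AA = (OG−FG)/(OG−1)·100;  RA = AA·0.8192
AA = (1.066 − 1.029)/(1.066 − 1)·100 = 56.0606
RA = 56.0606·0.8192

45.9248 %


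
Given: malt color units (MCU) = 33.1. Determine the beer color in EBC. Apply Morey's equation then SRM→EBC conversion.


SRM = 1.4922·MCU^0.6859;  EBC = SRM·1.97
SRM = 1.4922·33.1^0.6859 = 16.4542
EBC = 16.4542·1.97

32.4148 EBC


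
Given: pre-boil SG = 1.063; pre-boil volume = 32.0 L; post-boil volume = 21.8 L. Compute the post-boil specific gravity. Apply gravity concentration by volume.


SG_post = 1 + (SG_pre − 1)·V_pre/V_post
pts_pre = (1.063 − 1)·1000 = 63.0000
pts_post = 63.0000·32.0/21.8 = 92.4771
SG_post = 1 + 92.4771/1000

1.0925


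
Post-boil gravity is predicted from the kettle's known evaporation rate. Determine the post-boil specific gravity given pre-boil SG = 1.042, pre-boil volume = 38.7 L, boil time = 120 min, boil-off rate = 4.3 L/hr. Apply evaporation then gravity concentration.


V_post = V_pre − rate·(t/60);  SG_post = 1 + (SG_pre−1)·V_pre/V_post
V_post = 38.7 − 4.3·(120/60) = 30.1000
SG_post = 1 + (1.042 − 1)·38.7/30.1000

1.0540


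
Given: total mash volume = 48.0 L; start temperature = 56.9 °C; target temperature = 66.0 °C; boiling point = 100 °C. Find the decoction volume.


V_dec = V_total·(T_target − T_start)/(T_boil − T_start)
V_dec = 48.0·(66.0 − 56.9)/(100 − 56.9)

10.1346 L


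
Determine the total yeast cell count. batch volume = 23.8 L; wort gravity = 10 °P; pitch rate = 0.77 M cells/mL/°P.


cells (billions) = rate · V_L · °P
cells = 0.77 · 23.8 · 10

183.2600 billion cells


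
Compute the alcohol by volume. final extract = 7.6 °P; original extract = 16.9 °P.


SG = 259/(259 − P);  ABV = (OG − FG)·131.25
OG = 259/(259 − 16.9) = 1.0698
FG = 259/(259 − 7.6) = 1.0302
ABV = (1.0698 − 1.0302)·131.25

5.1942 % ABV


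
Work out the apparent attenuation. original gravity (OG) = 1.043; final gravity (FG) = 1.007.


AA = (OG − FG)/(OG − 1) · 100
AA = (1.043 − 1.007)/(1.043 − 1) · 100

83.7209 %


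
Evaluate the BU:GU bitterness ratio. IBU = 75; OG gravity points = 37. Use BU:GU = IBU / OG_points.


BU:GU = 75 / 37

2.0270


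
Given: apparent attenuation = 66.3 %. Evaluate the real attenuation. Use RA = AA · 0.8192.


RA = 66.3 · 0.8192

54.3130 %


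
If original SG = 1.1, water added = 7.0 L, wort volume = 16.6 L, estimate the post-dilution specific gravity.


SG_new = 1 + (SG_old − 1)·V_old/(V_old + V_water)
pts = (1.1 − 1)·1000·16.6/(16.6 + 7.0) = 70.3390
SG_new = 1 + 70.3390/1000

1.0703


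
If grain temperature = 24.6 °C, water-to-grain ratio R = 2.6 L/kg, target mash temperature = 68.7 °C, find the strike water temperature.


T_strike = (0.41/R)·(T_mash − T_grain) + T_mash
T_strike = (0.41/2.6)·(68.7 − 24.6) + 68.7

75.6542 °C


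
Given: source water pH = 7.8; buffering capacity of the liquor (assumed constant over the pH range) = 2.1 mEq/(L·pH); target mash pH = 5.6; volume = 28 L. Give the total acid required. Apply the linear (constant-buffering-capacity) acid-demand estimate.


acid = buffering capacity · (pH_source − pH_target) · V
acid = 2.1 · (7.8 − 5.6) · 28

129.3600 mEq


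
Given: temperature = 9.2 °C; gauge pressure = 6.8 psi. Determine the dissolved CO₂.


vols = (P + 14.695)·(0.01821 + 0.09011·e^(−0.04·T))
vols = (6.8 + 14.695)·(0.01821 + 0.09011·e^(−0.04·9.2))

1.7320 volumes


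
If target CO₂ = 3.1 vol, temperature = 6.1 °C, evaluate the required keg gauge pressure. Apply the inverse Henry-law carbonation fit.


psi = vols/(0.01821 + 0.09011·e^(−0.04·T)) − 14.695
psi = 3.1/(0.01821 + 0.09011·e^(−0.04·6.1)) − 14.695

20.2110 psi


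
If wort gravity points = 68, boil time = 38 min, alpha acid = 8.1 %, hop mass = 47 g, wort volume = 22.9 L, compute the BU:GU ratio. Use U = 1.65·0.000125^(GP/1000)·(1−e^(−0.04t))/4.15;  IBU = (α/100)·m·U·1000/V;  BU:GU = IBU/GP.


U = 1.65·0.000125^(68/1000)·(1−e^(−0.04·38))/4.15 = 0.1686
IBU = (8.1/100)·47·0.1686·1000/22.9 = 28.0275
BU:GU = 28.0275/68

0.4122


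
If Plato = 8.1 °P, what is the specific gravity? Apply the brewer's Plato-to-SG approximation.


SG = 259/(259 − P)
SG = 259/(259 − 8.1)

1.0323


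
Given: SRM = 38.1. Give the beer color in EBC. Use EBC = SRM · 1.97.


EBC = 38.1 · 1.97

75.0570 EBC


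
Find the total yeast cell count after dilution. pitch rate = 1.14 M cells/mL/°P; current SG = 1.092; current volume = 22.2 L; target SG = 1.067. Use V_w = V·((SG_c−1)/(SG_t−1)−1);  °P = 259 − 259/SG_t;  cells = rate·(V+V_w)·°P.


V_w = 22.2·((1.092−1)/(1.067−1)−1) = 8.2836
V_final = 22.2 + 8.2836 = 30.4836
°P = 259 − 259/1.067 = 16.2634
cells = 1.14·30.4836·16.2634

565.1725 billion cells


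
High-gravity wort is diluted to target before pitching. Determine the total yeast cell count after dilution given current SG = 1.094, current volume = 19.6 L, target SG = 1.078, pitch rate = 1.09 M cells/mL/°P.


V_w = V·((SG_c−1)/(SG_t−1)−1);  °P = 259 − 259/SG_t;  cells = rate·(V+V_w)·°P
V_w = 19.6·((1.094−1)/(1.078−1)−1) = 4.0205
V_final = 19.6 + 4.0205 = 23.6205
°P = 259 − 259/1.078 = 18.7403
cells = 1.09·23.6205·18.7403

482.4935 billion cells


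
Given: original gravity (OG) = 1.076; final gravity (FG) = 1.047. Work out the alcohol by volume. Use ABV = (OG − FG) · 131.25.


ABV = (1.076 − 1.047) · 131.25

3.8063 % ABV


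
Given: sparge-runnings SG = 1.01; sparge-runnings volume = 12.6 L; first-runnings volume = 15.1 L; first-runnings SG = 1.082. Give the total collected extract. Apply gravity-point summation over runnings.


total = Σ (SG_i − 1)·1000·V_i
first = (1.082 − 1)·1000·15.1 = 1238.2000
sparge = (1.01 − 1)·1000·12.6 = 126.0000
total = 1238.2000 + 126.0000

1364.2000 gravity·L


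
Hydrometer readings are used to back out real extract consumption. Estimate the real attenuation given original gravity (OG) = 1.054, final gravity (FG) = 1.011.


AA = (OG−FG)/(OG−1)·100;  RA = AA·0.8192
AA = (1.054 − 1.011)/(1.054 − 1)·100 = 79.6296
RA = 79.6296·0.8192

65.2326 %


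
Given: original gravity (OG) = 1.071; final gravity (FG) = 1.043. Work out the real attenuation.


AA = (OG−FG)/(OG−1)·100;  RA = AA·0.8192
AA = (1.071 − 1.043)/(1.071 − 1)·100 = 39.4366
RA = 39.4366·0.8192

32.3065 %


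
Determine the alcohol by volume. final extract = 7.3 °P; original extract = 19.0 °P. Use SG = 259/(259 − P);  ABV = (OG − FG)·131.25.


OG = 259/(259 − 19.0) = 1.0792
FG = 259/(259 − 7.3) = 1.0290
ABV = (1.0792 − 1.0290)·131.25

6.5840 % ABV


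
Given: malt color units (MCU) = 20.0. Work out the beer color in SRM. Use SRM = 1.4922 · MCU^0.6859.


SRM = 1.4922 · 20.0^0.6859

11.6467 SRM


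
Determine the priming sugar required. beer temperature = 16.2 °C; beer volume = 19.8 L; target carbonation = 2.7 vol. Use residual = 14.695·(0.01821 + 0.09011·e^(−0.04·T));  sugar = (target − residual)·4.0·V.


residual = 14.695·(0.01821 + 0.09011·e^(−0.04·16.2)) = 0.9603
sugar = (2.7 − 0.9603)·4.0·19.8

137.7878 g


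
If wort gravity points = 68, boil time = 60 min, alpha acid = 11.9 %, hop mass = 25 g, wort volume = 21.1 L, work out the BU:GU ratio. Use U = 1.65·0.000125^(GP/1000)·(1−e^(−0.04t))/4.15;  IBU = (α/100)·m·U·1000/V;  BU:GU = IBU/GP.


U = 1.65·0.000125^(68/1000)·(1−e^(−0.04·60))/4.15 = 0.1962
IBU = (11.9/100)·25·0.1962·1000/21.1 = 27.6649
BU:GU = 27.6649/68

0.4068


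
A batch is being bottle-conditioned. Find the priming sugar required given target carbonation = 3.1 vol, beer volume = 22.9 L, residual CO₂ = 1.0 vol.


sugar = (target − residual)·4.0·V
sugar = (3.1 − 1.0)·4.0·22.9

192.3600 g


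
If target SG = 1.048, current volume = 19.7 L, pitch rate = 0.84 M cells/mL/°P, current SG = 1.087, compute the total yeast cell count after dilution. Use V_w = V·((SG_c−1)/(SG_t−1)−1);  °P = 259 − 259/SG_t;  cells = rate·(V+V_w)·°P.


V_w = 19.7·((1.087−1)/(1.048−1)−1) = 16.0062
V_final = 19.7 + 16.0062 = 35.7062
°P = 259 − 259/1.048 = 11.8626
cells = 0.84·35.7062·11.8626

355.7978 billion cells


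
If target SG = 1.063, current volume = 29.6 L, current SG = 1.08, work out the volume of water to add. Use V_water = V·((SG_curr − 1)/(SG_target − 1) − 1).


V_water = 29.6·((1.08 − 1)/(1.063 − 1) − 1)

7.9873 L


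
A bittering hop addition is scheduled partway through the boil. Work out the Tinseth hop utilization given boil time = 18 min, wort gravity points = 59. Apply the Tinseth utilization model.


U = 1.65·0.000125^(GP/1000) · (1 − e^(−0.04·t))/4.15
bigness = 1.65·0.000125^(59/1000) = 0.9710
boil_factor = (1 − e^(−0.04·18))/4.15 = 0.1237
U = 0.9710 · 0.1237

0.1201


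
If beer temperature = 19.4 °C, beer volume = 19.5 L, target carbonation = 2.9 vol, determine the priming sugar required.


residual = 14.695·(0.01821 + 0.09011·e^(−0.04·T));  sugar = (target − residual)·4.0·V
residual = 14.695·(0.01821 + 0.09011·e^(−0.04·19.4)) = 0.8770
sugar = (2.9 − 0.8770)·4.0·19.5

157.7913 g


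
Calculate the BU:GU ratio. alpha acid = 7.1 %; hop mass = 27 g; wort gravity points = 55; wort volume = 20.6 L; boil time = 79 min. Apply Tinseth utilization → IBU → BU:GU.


U = 1.65·0.000125^(GP/1000)·(1−e^(−0.04t))/4.15;  IBU = (α/100)·m·U·1000/V;  BU:GU = IBU/GP
U = 1.65·0.000125^(55/1000)·(1−e^(−0.04·79))/4.15 = 0.2322
IBU = (7.1/100)·27·0.2322·1000/20.6 = 21.6119
BU:GU = 21.6119/55

0.3929


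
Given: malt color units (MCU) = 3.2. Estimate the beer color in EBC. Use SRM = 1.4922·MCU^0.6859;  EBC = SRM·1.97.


SRM = 1.4922·3.2^0.6859 = 3.3137
EBC = 3.3137·1.97

6.5279 EBC


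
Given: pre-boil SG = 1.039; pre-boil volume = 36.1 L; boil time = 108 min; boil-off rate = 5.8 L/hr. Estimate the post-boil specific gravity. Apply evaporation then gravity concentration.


V_post = V_pre − rate·(t/60);  SG_post = 1 + (SG_pre−1)·V_pre/V_post
V_post = 36.1 − 5.8·(108/60) = 25.6600
SG_post = 1 + (1.039 − 1)·36.1/25.6600

1.0549


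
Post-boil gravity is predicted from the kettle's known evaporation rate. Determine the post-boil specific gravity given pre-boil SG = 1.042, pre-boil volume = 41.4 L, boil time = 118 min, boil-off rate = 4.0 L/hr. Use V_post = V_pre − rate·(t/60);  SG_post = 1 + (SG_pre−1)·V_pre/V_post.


V_post = 41.4 − 4.0·(118/60) = 33.5333
SG_post = 1 + (1.042 − 1)·41.4/33.5333

1.0519


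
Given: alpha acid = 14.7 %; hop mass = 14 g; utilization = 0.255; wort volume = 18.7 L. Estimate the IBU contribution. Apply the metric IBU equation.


IBU = (α/100)·mass·U·1000 / V
IBU = (14.7/100)·14·0.255·1000 / 18.7

28.0636 IBU


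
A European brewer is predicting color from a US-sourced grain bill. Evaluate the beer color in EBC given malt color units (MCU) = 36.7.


SRM = 1.4922·MCU^0.6859;  EBC = SRM·1.97
SRM = 1.4922·36.7^0.6859 = 17.6617
EBC = 17.6617·1.97

34.7935 EBC


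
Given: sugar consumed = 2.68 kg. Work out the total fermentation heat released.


Q = m_sugar · 590 kJ/kg
Q = 2.68 · 590

1581.2000 kJ


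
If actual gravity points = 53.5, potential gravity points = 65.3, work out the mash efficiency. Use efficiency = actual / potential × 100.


efficiency = 53.5 / 65.3 × 100

81.9296 %


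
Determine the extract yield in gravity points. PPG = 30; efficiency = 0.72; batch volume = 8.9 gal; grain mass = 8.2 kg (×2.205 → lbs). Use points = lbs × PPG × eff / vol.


lbs = 8.2 × 2.205 = 18.0810
points = 18.0810 × 30 × 0.72 / 8.9

43.8820 points


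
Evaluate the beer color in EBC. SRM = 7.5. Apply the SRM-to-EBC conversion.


EBC = SRM · 1.97
EBC = 7.5 · 1.97

14.7750 EBC


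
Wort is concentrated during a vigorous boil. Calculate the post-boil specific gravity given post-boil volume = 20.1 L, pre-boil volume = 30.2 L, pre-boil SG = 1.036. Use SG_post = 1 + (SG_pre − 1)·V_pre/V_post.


pts_pre = (1.036 − 1)·1000 = 36.0000
pts_post = 36.0000·30.2/20.1 = 54.0896
SG_post = 1 + 54.0896/1000

1.0541


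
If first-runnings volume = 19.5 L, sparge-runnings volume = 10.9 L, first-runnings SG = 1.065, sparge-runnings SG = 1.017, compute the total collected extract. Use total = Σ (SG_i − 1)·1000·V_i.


first = (1.065 − 1)·1000·19.5 = 1267.5000
sparge = (1.017 − 1)·1000·10.9 = 185.3000
total = 1267.5000 + 185.3000

1452.8000 gravity·L


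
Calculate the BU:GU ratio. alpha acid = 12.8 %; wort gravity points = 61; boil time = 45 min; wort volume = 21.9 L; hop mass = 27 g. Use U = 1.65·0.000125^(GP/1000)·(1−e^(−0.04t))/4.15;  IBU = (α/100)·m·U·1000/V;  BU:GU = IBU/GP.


U = 1.65·0.000125^(61/1000)·(1−e^(−0.04·45))/4.15 = 0.1918
IBU = (12.8/100)·27·0.1918·1000/21.9 = 30.2697
BU:GU = 30.2697/61

0.4962


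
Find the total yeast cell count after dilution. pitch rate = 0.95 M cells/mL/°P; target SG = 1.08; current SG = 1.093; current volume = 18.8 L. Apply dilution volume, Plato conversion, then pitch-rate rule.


V_w = V·((SG_c−1)/(SG_t−1)−1);  °P = 259 − 259/SG_t;  cells = rate·(V+V_w)·°P
V_w = 18.8·((1.093−1)/(1.08−1)−1) = 3.0550
V_final = 18.8 + 3.0550 = 21.8550
°P = 259 − 259/1.08 = 19.1852
cells = 0.95·21.8550·19.1852

398.3276 billion cells


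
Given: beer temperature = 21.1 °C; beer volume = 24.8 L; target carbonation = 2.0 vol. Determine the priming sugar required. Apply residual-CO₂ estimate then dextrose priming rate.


residual = 14.695·(0.01821 + 0.09011·e^(−0.04·T));  sugar = (target − residual)·4.0·V
residual = 14.695·(0.01821 + 0.09011·e^(−0.04·21.1)) = 0.8370
sugar = (2.0 − 0.8370)·4.0·24.8

115.3725 g


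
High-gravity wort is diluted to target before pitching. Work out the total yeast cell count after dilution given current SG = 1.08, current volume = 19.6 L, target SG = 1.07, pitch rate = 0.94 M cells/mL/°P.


V_w = V·((SG_c−1)/(SG_t−1)−1);  °P = 259 − 259/SG_t;  cells = rate·(V+V_w)·°P
V_w = 19.6·((1.08−1)/(1.07−1)−1) = 2.8000
V_final = 19.6 + 2.8000 = 22.4000
°P = 259 − 259/1.07 = 16.9439
cells = 0.94·22.4000·16.9439

356.7713 billion cells


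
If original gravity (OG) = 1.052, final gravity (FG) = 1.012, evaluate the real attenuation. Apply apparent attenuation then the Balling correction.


AA = (OG−FG)/(OG−1)·100;  RA = AA·0.8192
AA = (1.052 − 1.012)/(1.052 − 1)·100 = 76.9231
RA = 76.9231·0.8192

63.0154 %


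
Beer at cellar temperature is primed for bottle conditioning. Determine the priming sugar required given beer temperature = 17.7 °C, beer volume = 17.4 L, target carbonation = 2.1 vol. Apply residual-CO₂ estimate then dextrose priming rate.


residual = 14.695·(0.01821 + 0.09011·e^(−0.04·T));  sugar = (target − residual)·4.0·V
residual = 14.695·(0.01821 + 0.09011·e^(−0.04·17.7)) = 0.9199
sugar = (2.1 − 0.9199)·4.0·17.4

82.1337 g


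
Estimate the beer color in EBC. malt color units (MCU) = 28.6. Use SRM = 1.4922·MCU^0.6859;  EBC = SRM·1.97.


SRM = 1.4922·28.6^0.6859 = 14.8850
EBC = 14.8850·1.97

29.3234 EBC


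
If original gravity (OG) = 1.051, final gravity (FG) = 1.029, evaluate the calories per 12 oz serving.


ABW = (OG−FG)·131.25·0.79/FG;  °P = 259 − 259/SG (for OG→OE and FG→AE);  RE = 0.1808·OE + 0.8192·AE;  Cal = (6.9·ABW + 4·(RE−0.1))·FG·3.55
ABW = (1.051 − 1.029)·131.25·0.79/1.029 = 2.2168
OE = 259 − 259/1.051 = 12.5680 °P
AE = 259 − 259/1.029 = 7.2993 °P
RE = 0.1808·12.5680 + 0.8192·7.2993 = 8.2519 °P
Cal = (6.9·2.2168 + 4·(8.2519−0.1))·1.029·3.55

174.9901 kcal


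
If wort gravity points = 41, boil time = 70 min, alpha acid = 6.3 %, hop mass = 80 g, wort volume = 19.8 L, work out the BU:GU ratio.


U = 1.65·0.000125^(GP/1000)·(1−e^(−0.04t))/4.15;  IBU = (α/100)·m·U·1000/V;  BU:GU = IBU/GP
U = 1.65·0.000125^(41/1000)·(1−e^(−0.04·70))/4.15 = 0.2583
IBU = (6.3/100)·80·0.2583·1000/19.8 = 65.7549
BU:GU = 65.7549/41

1.6038


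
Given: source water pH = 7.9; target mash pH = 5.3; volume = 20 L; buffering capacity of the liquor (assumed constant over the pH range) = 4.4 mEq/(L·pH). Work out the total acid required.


acid = buffering capacity · (pH_source − pH_target) · V
acid = 4.4 · (7.9 − 5.3) · 20

228.8000 mEq


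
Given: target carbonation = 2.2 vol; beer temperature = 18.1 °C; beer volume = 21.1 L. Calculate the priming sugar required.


residual = 14.695·(0.01821 + 0.09011·e^(−0.04·T));  sugar = (target − residual)·4.0·V
residual = 14.695·(0.01821 + 0.09011·e^(−0.04·18.1)) = 0.9096
sugar = (2.2 − 0.9096)·4.0·21.1

108.9128 g


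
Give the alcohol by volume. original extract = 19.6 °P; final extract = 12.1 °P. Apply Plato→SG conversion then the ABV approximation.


SG = 259/(259 − P);  ABV = (OG − FG)·131.25
OG = 259/(259 − 19.6) = 1.0819
FG = 259/(259 − 12.1) = 1.0490
ABV = (1.0819 − 1.0490)·131.25

4.3134 % ABV


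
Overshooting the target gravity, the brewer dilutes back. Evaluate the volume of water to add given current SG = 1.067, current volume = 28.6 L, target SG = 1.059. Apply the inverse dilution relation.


V_water = V·((SG_curr − 1)/(SG_target − 1) − 1)
V_water = 28.6·((1.067 − 1)/(1.059 − 1) − 1)

3.8780 L


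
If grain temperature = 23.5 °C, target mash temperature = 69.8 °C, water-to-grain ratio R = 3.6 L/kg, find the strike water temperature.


T_strike = (0.41/R)·(T_mash − T_grain) + T_mash
T_strike = (0.41/3.6)·(69.8 − 23.5) + 69.8

75.0731 °C


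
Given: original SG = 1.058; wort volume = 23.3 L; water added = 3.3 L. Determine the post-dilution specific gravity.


SG_new = 1 + (SG_old − 1)·V_old/(V_old + V_water)
pts = (1.058 − 1)·1000·23.3/(23.3 + 3.3) = 50.8045
SG_new = 1 + 50.8045/1000

1.0508


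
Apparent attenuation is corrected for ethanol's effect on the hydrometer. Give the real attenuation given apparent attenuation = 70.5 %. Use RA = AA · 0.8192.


RA = 70.5 · 0.8192

57.7536 %


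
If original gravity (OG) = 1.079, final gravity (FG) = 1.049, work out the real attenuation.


AA = (OG−FG)/(OG−1)·100;  RA = AA·0.8192
AA = (1.079 − 1.049)/(1.079 − 1)·100 = 37.9747
RA = 37.9747·0.8192

31.1089 %


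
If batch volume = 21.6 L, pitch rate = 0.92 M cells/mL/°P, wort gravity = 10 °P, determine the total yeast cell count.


cells (billions) = rate · V_L · °P
cells = 0.92 · 21.6 · 10

198.7200 billion cells


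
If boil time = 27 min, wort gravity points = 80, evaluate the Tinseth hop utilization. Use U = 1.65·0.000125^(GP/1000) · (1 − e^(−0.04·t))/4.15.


bigness = 1.65·0.000125^(80/1000) = 0.8040
boil_factor = (1 − e^(−0.04·27))/4.15 = 0.1591
U = 0.8040 · 0.1591

0.1279


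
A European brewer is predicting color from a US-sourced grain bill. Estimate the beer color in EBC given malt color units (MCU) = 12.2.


SRM = 1.4922·MCU^0.6859;  EBC = SRM·1.97
SRM = 1.4922·12.2^0.6859 = 8.2978
EBC = 8.2978·1.97

16.3466 EBC


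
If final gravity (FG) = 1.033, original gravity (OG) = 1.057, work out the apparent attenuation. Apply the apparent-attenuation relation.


AA = (OG − FG)/(OG − 1) · 100
AA = (1.057 − 1.033)/(1.057 − 1) · 100

42.1053 %


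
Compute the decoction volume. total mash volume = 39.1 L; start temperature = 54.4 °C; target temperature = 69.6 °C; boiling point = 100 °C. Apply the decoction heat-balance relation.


V_dec = V_total·(T_target − T_start)/(T_boil − T_start)
V_dec = 39.1·(69.6 − 54.4)/(100 − 54.4)

13.0333 L


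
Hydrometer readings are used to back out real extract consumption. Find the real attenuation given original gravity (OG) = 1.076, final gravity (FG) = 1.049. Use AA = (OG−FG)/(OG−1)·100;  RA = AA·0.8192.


AA = (1.076 − 1.049)/(1.076 − 1)·100 = 35.5263
RA = 35.5263·0.8192

29.1032 %


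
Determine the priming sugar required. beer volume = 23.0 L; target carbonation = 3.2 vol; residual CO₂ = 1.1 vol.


sugar = (target − residual)·4.0·V
sugar = (3.2 − 1.1)·4.0·23.0

193.2000 g


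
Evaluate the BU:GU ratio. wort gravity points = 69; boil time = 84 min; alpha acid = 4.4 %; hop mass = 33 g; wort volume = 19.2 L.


U = 1.65·0.000125^(GP/1000)·(1−e^(−0.04t))/4.15;  IBU = (α/100)·m·U·1000/V;  BU:GU = IBU/GP
U = 1.65·0.000125^(69/1000)·(1−e^(−0.04·84))/4.15 = 0.2064
IBU = (4.4/100)·33·0.2064·1000/19.2 = 15.6111
BU:GU = 15.6111/69

0.2262


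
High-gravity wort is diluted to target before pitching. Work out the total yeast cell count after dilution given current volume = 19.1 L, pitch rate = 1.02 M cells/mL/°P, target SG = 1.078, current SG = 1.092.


V_w = V·((SG_c−1)/(SG_t−1)−1);  °P = 259 − 259/SG_t;  cells = rate·(V+V_w)·°P
V_w = 19.1·((1.092−1)/(1.078−1)−1) = 3.4282
V_final = 19.1 + 3.4282 = 22.5282
°P = 259 − 259/1.078 = 18.7403
cells = 1.02·22.5282·18.7403

430.6281 billion cells


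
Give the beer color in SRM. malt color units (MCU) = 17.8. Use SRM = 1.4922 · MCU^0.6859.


SRM = 1.4922 · 17.8^0.6859

10.7520 SRM


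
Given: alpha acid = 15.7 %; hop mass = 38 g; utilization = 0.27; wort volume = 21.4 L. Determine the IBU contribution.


IBU = (α/100)·mass·U·1000 / V
IBU = (15.7/100)·38·0.27·1000 / 21.4

75.2720 IBU


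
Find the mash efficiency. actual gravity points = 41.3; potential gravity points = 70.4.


efficiency = actual / potential × 100
efficiency = 41.3 / 70.4 × 100

58.6648 %


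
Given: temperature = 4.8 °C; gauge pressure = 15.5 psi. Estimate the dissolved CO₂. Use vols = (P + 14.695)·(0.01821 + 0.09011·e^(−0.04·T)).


vols = (15.5 + 14.695)·(0.01821 + 0.09011·e^(−0.04·4.8))

2.7954 volumes
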